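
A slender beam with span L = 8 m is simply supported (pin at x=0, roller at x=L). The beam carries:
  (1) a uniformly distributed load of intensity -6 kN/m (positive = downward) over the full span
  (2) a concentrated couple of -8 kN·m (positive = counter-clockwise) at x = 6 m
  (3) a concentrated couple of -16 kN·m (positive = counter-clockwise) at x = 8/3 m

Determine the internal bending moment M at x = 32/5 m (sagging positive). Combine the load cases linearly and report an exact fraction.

Load 1 — uniform load w=-6 kN/m over full span:
  M_1 = wx(L-x)/2 = (-6)·(32/5)·(8-(32/5))/2 = -768/25 kN·m
Load 2 — applied couple M₀=-8 kN·m at a=6 m (b=L-a=2):
  M_2 = M₀x/L - M₀  [x>a] = (-8)·(32/5)/8 - (-8) = 8/5 kN·m
Load 3 — applied couple M₀=-16 kN·m at a=8/3 m (b=L-a=16/3):
  M_3 = M₀x/L - M₀  [x>a] = (-16)·(32/5)/8 - (-16) = 16/5 kN·m
Superposition: M = Σ M_i = -648/25 kN·m ≈ -25.920000 kN·m

M(32/5) = -648/25 kN·m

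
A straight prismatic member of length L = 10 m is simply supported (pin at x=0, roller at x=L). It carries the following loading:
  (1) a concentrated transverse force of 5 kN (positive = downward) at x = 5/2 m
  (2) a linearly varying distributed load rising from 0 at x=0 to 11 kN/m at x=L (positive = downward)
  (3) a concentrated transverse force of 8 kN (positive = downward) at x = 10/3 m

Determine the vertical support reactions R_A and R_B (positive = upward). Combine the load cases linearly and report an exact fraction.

Load 1 — point force P=5 kN at a=5/2 m (b=L-a=15/2):
  R_A = Pb/L = 5·(15/2)/10 = 15/4 kN
  R_B = Pa/L = 5·(5/2)/10 = 5/4 kN
Load 2 — triangular load w₀=11 kN/m (0→w₀ over full span):
  R_A = w₀L/6 = 11·10/6 = 55/3 kN
  R_B = w₀L/3 = 11·10/3 = 110/3 kN
Load 3 — point force P=8 kN at a=10/3 m (b=L-a=20/3):
  R_A = Pb/L = 8·(20/3)/10 = 16/3 kN
  R_B = Pa/L = 8·(10/3)/10 = 8/3 kN
Superposition: R_A = 329/12 kN, R_B = 487/12 kN

R_A = 329/12 kN, R_B = 487/12 kN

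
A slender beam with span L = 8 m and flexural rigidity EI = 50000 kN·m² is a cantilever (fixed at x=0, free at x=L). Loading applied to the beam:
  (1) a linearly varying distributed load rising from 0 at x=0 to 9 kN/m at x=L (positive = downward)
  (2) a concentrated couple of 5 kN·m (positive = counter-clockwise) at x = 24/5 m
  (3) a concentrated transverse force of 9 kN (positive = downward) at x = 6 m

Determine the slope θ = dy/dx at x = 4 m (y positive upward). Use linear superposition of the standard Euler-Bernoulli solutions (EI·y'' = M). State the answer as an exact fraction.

Load 1 — triangular load w₀=9 kN/m (0→w₀ over full span):
  θ_1 = (w₀Lx²/4-w₀L²x/3-w₀x⁴/(24L))/EI = (9·8·4²/4-9·8²·4/3-9·4⁴/(24·8))/50000 = -123/12500 rad
Load 2 — applied couple M₀=5 kN·m at a=24/5 m (b=L-a=16/5):
  θ_2 = M₀x/EI  [x≤a] = 5·4/50000 = 1/2500 rad
Load 3 — point force P=9 kN at a=6 m (b=L-a=2):
  θ_3 = -Px(2a-x)/(2EI)  [x≤a] = -9·4·(2·6-4)/(2·50000) = -9/3125 rad
Superposition: θ = Σ θ_i = -77/6250 rad ≈ -0.012320 rad

θ(4) = -77/6250 rad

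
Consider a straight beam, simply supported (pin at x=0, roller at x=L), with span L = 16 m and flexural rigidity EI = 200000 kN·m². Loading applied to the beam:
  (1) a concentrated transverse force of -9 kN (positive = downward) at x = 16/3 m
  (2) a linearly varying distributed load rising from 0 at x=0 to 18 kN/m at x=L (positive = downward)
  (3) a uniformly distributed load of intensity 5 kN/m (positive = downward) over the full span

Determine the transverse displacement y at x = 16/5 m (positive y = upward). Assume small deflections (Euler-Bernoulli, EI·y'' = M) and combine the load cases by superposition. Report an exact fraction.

y(16/5) = -14150912/439453125 m

Load 1 — point force P=-9 kN at a=16/3 m (b=L-a=32/3):
  y_1 = -Pbx(L²-b²-x²)/(6LEI)  [x≤a] = -(-9)·(32/3)·(16/5)·(16²-(32/3)²-(16/5)²)/(6·16·200000) = 7424/3515625 m
Load 2 — triangular load w₀=18 kN/m (0→w₀ over full span):
  y_2 = -w₀x(7L⁴-10L²x²+3x⁴)/(360LEI) = -18·(16/5)·(7·16⁴-10·16²·(16/5)²+3·(16/5)⁴)/(360·16·200000) = -1056768/48828125 m
Load 3 — uniform load w=5 kN/m over full span:
  y_3 = -wx(L³-2Lx²+x³)/(24EI) = -5·(16/5)·(16³-2·16·(16/5)²+(16/5)³)/(24·200000) = -14848/1171875 m
Superposition: y = Σ y_i = -14150912/439453125 m ≈ -0.032201 m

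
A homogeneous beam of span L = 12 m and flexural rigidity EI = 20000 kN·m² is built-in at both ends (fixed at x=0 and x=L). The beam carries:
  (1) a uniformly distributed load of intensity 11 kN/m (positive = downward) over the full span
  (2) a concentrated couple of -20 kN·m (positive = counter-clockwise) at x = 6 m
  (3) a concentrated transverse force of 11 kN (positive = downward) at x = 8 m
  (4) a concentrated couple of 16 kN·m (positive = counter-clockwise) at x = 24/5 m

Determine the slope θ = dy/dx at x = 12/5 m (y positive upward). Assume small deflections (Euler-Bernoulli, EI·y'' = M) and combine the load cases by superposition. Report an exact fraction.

Load 1 — uniform load w=11 kN/m over full span:
  θ_1 = -wx(L-x)(L-2x)/(12EI) = -11·(12/5)·(12-(12/5))·(12-2·(12/5))/(12·20000) = -594/78125 rad
Load 2 — applied couple M₀=-20 kN·m at a=6 m (b=L-a=6):
  θ_2 = (R_Ax²/2 - M_Ax)/EI  [x≤a] with R_A=-5/2, M_A=-5 = ((-5/2)·(12/5)²/2 - (-5)·(12/5))/20000 = 3/12500 rad
Load 3 — point force P=11 kN at a=8 m (b=L-a=4):
  θ_3 = -Pb²x(2aL-(3a+b)x)/(2L³EI)  [x≤a] = -11·4²·(12/5)·(2·8·12-(3·8+4)·(12/5))/(2·12³·20000) = -143/187500 rad
Load 4 — applied couple M₀=16 kN·m at a=24/5 m (b=L-a=36/5):
  θ_4 = (R_Ax²/2 - M_Ax)/EI  [x≤a] with R_A=48/25, M_A=48/25 = ((48/25)·(12/5)²/2 - (48/25)·(12/5))/20000 = 18/390625 rad
Superposition: θ = Σ θ_i = -18937/2343750 rad ≈ -0.008080 rad

θ(12/5) = -18937/2343750 rad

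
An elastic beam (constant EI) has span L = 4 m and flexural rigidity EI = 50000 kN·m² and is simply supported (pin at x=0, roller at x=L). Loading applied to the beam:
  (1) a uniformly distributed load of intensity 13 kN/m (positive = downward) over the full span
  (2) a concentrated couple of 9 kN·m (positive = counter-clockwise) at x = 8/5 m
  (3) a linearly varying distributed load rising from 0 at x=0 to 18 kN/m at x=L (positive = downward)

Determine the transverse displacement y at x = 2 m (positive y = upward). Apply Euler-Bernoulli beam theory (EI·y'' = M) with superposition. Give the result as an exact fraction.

y(2) = -5257/3750000 m

Load 1 — uniform load w=13 kN/m over full span:
  y_1 = -wx(L³-2Lx²+x³)/(24EI) = -13·2·(4³-2·4·2²+2³)/(24·50000) = -13/15000 m
Load 2 — applied couple M₀=9 kN·m at a=8/5 m (b=L-a=12/5):
  y_2 = (M₀x³/(6L)-M₀(x-a)²/2+C₁x)/EI  [x>a] with C₁=M₀(3b²-L²)/(6L)=12/25 = (9·2³/(6·4)-9·(2-(8/5))²/2+(12/25)·2)/50000 = 81/1250000 m
Load 3 — triangular load w₀=18 kN/m (0→w₀ over full span):
  y_3 = -w₀x(7L⁴-10L²x²+3x⁴)/(360LEI) = -18·2·(7·4⁴-10·4²·2²+3·2⁴)/(360·4·50000) = -3/5000 m
Superposition: y = Σ y_i = -5257/3750000 m ≈ -0.001402 m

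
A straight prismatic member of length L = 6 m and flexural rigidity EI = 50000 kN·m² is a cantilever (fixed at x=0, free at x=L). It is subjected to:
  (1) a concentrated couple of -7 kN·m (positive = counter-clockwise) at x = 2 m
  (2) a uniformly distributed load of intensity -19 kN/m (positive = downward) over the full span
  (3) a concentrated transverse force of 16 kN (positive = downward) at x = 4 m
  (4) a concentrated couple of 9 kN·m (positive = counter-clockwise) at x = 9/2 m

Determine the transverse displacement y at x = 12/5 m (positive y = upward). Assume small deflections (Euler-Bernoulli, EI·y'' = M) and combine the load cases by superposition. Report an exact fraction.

y(12/5) = 189823/15625000 m

Load 1 — applied couple M₀=-7 kN·m at a=2 m (b=L-a=4):
  y_1 = M₀a(2x-a)/(2EI)  [x>a] = (-7)·2·(2·(12/5)-2)/(2·50000) = -49/125000 m
Load 2 — uniform load w=-19 kN/m over full span:
  y_2 = -wx²(x²-4Lx+6L²)/(24EI) = -(-19)·(12/5)²·((12/5)²-4·6·(12/5)+6·6²)/(24·50000) = 29241/1953125 m
Load 3 — point force P=16 kN at a=4 m (b=L-a=2):
  y_3 = -Px²(3a-x)/(6EI)  [x≤a] = -16·(12/5)²·(3·4-(12/5))/(6·50000) = -1152/390625 m
Load 4 — applied couple M₀=9 kN·m at a=9/2 m (b=L-a=3/2):
  y_4 = M₀x²/(2EI)  [x≤a] = 9·(12/5)²/(2·50000) = 81/156250 m
Superposition: y = Σ y_i = 189823/15625000 m ≈ 0.012149 m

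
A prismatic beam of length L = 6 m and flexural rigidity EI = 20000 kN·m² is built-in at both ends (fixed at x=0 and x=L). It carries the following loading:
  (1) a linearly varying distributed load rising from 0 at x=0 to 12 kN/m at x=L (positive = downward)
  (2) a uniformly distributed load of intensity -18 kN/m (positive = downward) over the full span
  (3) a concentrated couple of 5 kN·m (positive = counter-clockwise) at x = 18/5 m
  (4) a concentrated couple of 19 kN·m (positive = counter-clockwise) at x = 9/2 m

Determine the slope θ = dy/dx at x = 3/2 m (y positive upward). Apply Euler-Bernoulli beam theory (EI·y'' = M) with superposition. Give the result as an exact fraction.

Load 1 — triangular load w₀=12 kN/m (0→w₀ over full span):
  θ_1 = -w₀(2x(L-x)(L-2x)(x+2L)+x²(L-x)²)/(120LEI) = -12·(2·(3/2)·(6-(3/2))·(6-2·(3/2))·((3/2)+2·6)+(3/2)²·(6-(3/2))²)/(120·6·20000) = -3159/6400000 rad
Load 2 — uniform load w=-18 kN/m over full span:
  θ_2 = -wx(L-x)(L-2x)/(12EI) = -(-18)·(3/2)·(6-(3/2))·(6-2·(3/2))/(12·20000) = 243/160000 rad
Load 3 — applied couple M₀=5 kN·m at a=18/5 m (b=L-a=12/5):
  θ_3 = (R_Ax²/2 - M_Ax)/EI  [x≤a] with R_A=6/5, M_A=8/5 = ((6/5)·(3/2)²/2 - (8/5)·(3/2))/20000 = -21/400000 rad
Load 4 — applied couple M₀=19 kN·m at a=9/2 m (b=L-a=3/2):
  θ_4 = (R_Ax²/2 - M_Ax)/EI  [x≤a] with R_A=57/16, M_A=95/16 = ((57/16)·(3/2)²/2 - (95/16)·(3/2))/20000 = -627/2560000 rad
Superposition: θ = Σ θ_i = 1863/2560000 rad ≈ 0.000728 rad

θ(3/2) = 1863/2560000 rad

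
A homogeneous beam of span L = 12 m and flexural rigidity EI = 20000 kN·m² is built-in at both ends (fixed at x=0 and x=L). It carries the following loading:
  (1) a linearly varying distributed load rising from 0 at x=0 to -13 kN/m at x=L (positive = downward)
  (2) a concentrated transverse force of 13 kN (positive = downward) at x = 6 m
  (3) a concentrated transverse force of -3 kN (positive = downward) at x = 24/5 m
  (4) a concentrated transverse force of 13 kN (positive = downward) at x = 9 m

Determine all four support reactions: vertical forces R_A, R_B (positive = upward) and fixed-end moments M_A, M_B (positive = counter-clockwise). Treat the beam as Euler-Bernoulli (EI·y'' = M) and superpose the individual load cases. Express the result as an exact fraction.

Load 1 — triangular load w₀=-13 kN/m (0→w₀ over full span):
  R_A = 3w₀L/20 = 3·(-13)·12/20 = -117/5 kN
  M_A = w₀L²/30 = (-13)·12²/30 = -312/5 kN·m
  R_B = 7w₀L/20 = 7·(-13)·12/20 = -273/5 kN
  M_B = -w₀L²/20 = -(-13)·12²/20 = 468/5 kN·m
Load 2 — point force P=13 kN at a=6 m (b=L-a=6):
  R_A = Pb²(3a+b)/L³ = 13·6²·(3·6+6)/12³ = 13/2 kN
  M_A = Pab²/L² = 13·6·6²/12² = 39/2 kN·m
  R_B = Pa²(a+3b)/L³ = 13·6²·(6+3·6)/12³ = 13/2 kN
  M_B = -Pa²b/L² = -13·6²·6/12² = -39/2 kN·m
Load 3 — point force P=-3 kN at a=24/5 m (b=L-a=36/5):
  R_A = Pb²(3a+b)/L³ = (-3)·(36/5)²·(3·(24/5)+(36/5))/12³ = -243/125 kN
  M_A = Pab²/L² = (-3)·(24/5)·(36/5)²/12² = -648/125 kN·m
  R_B = Pa²(a+3b)/L³ = (-3)·(24/5)²·((24/5)+3·(36/5))/12³ = -132/125 kN
  M_B = -Pa²b/L² = -(-3)·(24/5)²·(36/5)/12² = 432/125 kN·m
Load 4 — point force P=13 kN at a=9 m (b=L-a=3):
  R_A = Pb²(3a+b)/L³ = 13·3²·(3·9+3)/12³ = 65/32 kN
  M_A = Pab²/L² = 13·9·3²/12² = 117/16 kN·m
  R_B = Pa²(a+3b)/L³ = 13·9²·(9+3·3)/12³ = 351/32 kN
  M_B = -Pa²b/L² = -13·9²·3/12² = -351/16 kN·m
Superposition: R_A = -67251/4000 kN, M_A = -81543/2000 kN·m, R_B = -152749/4000 kN, M_B = 111237/2000 kN·m

R_A = -67251/4000 kN, M_A = -81543/2000 kN·m, R_B = -152749/4000 kN, M_B = 111237/2000 kN·m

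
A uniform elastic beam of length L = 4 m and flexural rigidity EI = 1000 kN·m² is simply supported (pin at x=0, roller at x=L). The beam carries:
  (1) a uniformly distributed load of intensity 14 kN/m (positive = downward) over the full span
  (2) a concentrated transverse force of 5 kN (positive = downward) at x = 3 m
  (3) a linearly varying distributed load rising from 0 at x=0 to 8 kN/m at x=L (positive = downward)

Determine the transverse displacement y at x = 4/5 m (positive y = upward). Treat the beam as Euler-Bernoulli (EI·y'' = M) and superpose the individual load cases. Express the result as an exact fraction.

Load 1 — uniform load w=14 kN/m over full span:
  y_1 = -wx(L³-2Lx²+x³)/(24EI) = -14·(4/5)·(4³-2·4·(4/5)²+(4/5)³)/(24·1000) = -6496/234375 m
Load 2 — point force P=5 kN at a=3 m (b=L-a=1):
  y_2 = -Pbx(L²-b²-x²)/(6LEI)  [x≤a] = -5·1·(4/5)·(4²-1²-(4/5)²)/(6·4·1000) = -359/150000 m
Load 3 — triangular load w₀=8 kN/m (0→w₀ over full span):
  y_3 = -w₀x(7L⁴-10L²x²+3x⁴)/(360LEI) = -8·(4/5)·(7·4⁴-10·4²·(4/5)²+3·(4/5)⁴)/(360·4·1000) = -44032/5859375 m
Superposition: y = Σ y_i = -3527287/93750000 m ≈ -0.037624 m

y(4/5) = -3527287/93750000 m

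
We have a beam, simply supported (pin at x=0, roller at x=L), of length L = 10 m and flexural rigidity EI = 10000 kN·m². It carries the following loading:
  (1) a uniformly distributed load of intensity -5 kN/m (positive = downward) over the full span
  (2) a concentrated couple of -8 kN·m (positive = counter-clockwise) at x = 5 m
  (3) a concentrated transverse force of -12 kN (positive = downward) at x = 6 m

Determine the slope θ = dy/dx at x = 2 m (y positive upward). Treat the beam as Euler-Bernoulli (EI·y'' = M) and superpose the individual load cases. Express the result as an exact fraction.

Load 1 — uniform load w=-5 kN/m over full span:
  θ_1 = -w(L³-6Lx²+4x³)/(24EI) = -(-5)·(10³-6·10·2²+4·2³)/(24·10000) = 33/2000 rad
Load 2 — applied couple M₀=-8 kN·m at a=5 m (b=L-a=5):
  θ_2 = (M₀x²/(2L)+C₁)/EI  [x≤a] with C₁=M₀(3b²-L²)/(6L)=10/3 = ((-8)·2²/(2·10)+(10/3))/10000 = 13/75000 rad
Load 3 — point force P=-12 kN at a=6 m (b=L-a=4):
  θ_3 = -Pb(L²-b²-3x²)/(6LEI)  [x≤a] = -(-12)·4·(10²-4²-3·2²)/(6·10·10000) = 18/3125 rad
Superposition: θ = Σ θ_i = 673/30000 rad ≈ 0.022433 rad

θ(2) = 673/30000 rad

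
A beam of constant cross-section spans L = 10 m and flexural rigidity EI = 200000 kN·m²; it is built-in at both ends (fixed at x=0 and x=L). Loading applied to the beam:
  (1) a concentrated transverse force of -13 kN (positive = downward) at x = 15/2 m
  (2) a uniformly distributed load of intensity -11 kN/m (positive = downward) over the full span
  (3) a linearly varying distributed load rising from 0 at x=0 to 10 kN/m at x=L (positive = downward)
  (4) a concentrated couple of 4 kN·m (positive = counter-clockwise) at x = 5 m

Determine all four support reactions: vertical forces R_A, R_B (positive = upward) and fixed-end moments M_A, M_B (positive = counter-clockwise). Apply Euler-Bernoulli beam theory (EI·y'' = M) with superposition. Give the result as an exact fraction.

R_A = -6629/160 kN, M_A = -6089/96 kN·m, R_B = -5051/160 kN, M_B = 5851/96 kN·m

Load 1 — point force P=-13 kN at a=15/2 m (b=L-a=5/2):
  R_A = Pb²(3a+b)/L³ = (-13)·(5/2)²·(3·(15/2)+(5/2))/10³ = -65/32 kN
  M_A = Pab²/L² = (-13)·(15/2)·(5/2)²/10² = -195/32 kN·m
  R_B = Pa²(a+3b)/L³ = (-13)·(15/2)²·((15/2)+3·(5/2))/10³ = -351/32 kN
  M_B = -Pa²b/L² = -(-13)·(15/2)²·(5/2)/10² = 585/32 kN·m
Load 2 — uniform load w=-11 kN/m over full span:
  R_A = wL/2 = (-11)·10/2 = -55 kN
  M_A = wL²/12 = (-11)·10²/12 = -275/3 kN·m
  R_B = wL/2 = (-11)·10/2 = -55 kN
  M_B = -wL²/12 = -(-11)·10²/12 = 275/3 kN·m
Load 3 — triangular load w₀=10 kN/m (0→w₀ over full span):
  R_A = 3w₀L/20 = 3·10·10/20 = 15 kN
  M_A = w₀L²/30 = 10·10²/30 = 100/3 kN·m
  R_B = 7w₀L/20 = 7·10·10/20 = 35 kN
  M_B = -w₀L²/20 = -10·10²/20 = -50 kN·m
Load 4 — applied couple M₀=4 kN·m at a=5 m (b=L-a=5):
  R_A = 6M₀ab/L³ = 6·4·5·5/10³ = 3/5 kN
  M_A = M₀b(2a-b)/L² = 4·5·(2·5-5)/10² = 1 kN·m
  R_B = -6M₀ab/L³ = -6·4·5·5/10³ = -3/5 kN
  M_B = M₀a(2b-a)/L² = 4·5·(2·5-5)/10² = 1 kN·m
Superposition: R_A = -6629/160 kN, M_A = -6089/96 kN·m, R_B = -5051/160 kN, M_B = 5851/96 kN·m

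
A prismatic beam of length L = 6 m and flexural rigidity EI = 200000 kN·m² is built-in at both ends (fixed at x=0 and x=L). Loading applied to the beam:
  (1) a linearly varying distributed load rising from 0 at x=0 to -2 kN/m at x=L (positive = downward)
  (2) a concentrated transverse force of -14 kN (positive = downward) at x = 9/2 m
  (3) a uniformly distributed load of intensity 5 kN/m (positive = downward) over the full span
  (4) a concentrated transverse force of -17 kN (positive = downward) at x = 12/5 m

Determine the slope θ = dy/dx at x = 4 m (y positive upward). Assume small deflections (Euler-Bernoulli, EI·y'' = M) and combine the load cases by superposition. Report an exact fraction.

Load 1 — triangular load w₀=-2 kN/m (0→w₀ over full span):
  θ_1 = -w₀(2x(L-x)(L-2x)(x+2L)+x²(L-x)²)/(120LEI) = -(-2)·(2·4·(6-4)·(6-2·4)·(4+2·6)+4²·(6-4)²)/(120·6·200000) = -7/1125000 rad
Load 2 — point force P=-14 kN at a=9/2 m (b=L-a=3/2):
  θ_2 = -Pb²x(2aL-(3a+b)x)/(2L³EI)  [x≤a] = -(-14)·(3/2)²·4·(2·(9/2)·6-(3·(9/2)+(3/2))·4)/(2·6³·200000) = -7/800000 rad
Load 3 — uniform load w=5 kN/m over full span:
  θ_3 = -wx(L-x)(L-2x)/(12EI) = -5·4·(6-4)·(6-2·4)/(12·200000) = 1/30000 rad
Load 4 — point force P=-17 kN at a=12/5 m (b=L-a=18/5):
  θ_4 = Pa²(L-x)(2bL-(3b+a)(L-x))/(2L³EI)  [x>a] = (-17)·(12/5)²·(6-4)·(2·(18/5)·6-(3·(18/5)+(12/5))·(6-4))/(2·6³·200000) = -119/3125000 rad
Superposition: θ = Σ θ_i = -17747/900000000 rad ≈ -0.000020 rad

θ(4) = -17747/900000000 rad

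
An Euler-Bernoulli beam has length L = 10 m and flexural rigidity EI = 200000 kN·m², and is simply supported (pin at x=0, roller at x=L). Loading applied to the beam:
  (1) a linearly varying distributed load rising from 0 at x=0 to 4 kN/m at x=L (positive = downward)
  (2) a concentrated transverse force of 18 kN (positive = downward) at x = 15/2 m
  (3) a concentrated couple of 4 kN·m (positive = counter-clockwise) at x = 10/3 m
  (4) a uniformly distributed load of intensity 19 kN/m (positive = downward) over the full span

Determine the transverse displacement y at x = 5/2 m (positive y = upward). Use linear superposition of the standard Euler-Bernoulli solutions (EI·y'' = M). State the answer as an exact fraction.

Load 1 — triangular load w₀=4 kN/m (0→w₀ over full span):
  y_1 = -w₀x(7L⁴-10L²x²+3x⁴)/(360LEI) = -4·(5/2)·(7·10⁴-10·10²·(5/2)²+3·(5/2)⁴)/(360·10·200000) = -109/122880 m
Load 2 — point force P=18 kN at a=15/2 m (b=L-a=5/2):
  y_2 = -Pbx(L²-b²-x²)/(6LEI)  [x≤a] = -18·(5/2)·(5/2)·(10²-(5/2)²-(5/2)²)/(6·10·200000) = -21/25600 m
Load 3 — applied couple M₀=4 kN·m at a=10/3 m (b=L-a=20/3):
  y_3 = (M₀x³/(6L)+C₁x)/EI  [x≤a] with C₁=M₀(3b²-L²)/(6L)=20/9 = (4·(5/2)³/(6·10)+(20/9)·(5/2))/200000 = 19/576000 m
Load 4 — uniform load w=19 kN/m over full span:
  y_4 = -wx(L³-2Lx²+x³)/(24EI) = -19·(5/2)·(10³-2·10·(5/2)²+(5/2)³)/(24·200000) = -361/40960 m
Superposition: y = Σ y_i = -6041/576000 m ≈ -0.010488 m

y(5/2) = -6041/576000 m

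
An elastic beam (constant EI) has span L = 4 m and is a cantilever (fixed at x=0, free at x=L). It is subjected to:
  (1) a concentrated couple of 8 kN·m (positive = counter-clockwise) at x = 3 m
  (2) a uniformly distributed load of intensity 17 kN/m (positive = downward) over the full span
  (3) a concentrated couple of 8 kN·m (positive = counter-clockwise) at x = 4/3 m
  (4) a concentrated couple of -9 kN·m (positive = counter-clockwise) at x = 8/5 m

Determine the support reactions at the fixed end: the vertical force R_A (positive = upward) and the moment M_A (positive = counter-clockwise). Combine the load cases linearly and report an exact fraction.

R_A = 68 kN, M_A = 129 kN·m

Load 1 — applied couple M₀=8 kN·m at a=3 m (b=L-a=1):
  R_A = 0 kN
  M_A = -M₀ = -8 kN·m
Load 2 — uniform load w=17 kN/m over full span:
  R_A = wL = 17·4 = 68 kN
  M_A = wL²/2 = 17·4²/2 = 136 kN·m
Load 3 — applied couple M₀=8 kN·m at a=4/3 m (b=L-a=8/3):
  R_A = 0 kN
  M_A = -M₀ = -8 kN·m
Load 4 — applied couple M₀=-9 kN·m at a=8/5 m (b=L-a=12/5):
  R_A = 0 kN
  M_A = -M₀ = -(-9) = 9 kN·m
Superposition: R_A = 68 kN, M_A = 129 kN·m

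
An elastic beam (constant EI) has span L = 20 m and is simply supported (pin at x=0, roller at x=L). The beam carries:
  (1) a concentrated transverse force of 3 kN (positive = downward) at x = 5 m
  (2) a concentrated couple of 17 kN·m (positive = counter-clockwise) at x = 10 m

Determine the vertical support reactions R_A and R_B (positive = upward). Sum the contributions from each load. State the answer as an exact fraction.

R_A = 31/10 kN, R_B = -1/10 kN

Load 1 — point force P=3 kN at a=5 m (b=L-a=15):
  R_A = Pb/L = 3·15/20 = 9/4 kN
  R_B = Pa/L = 3·5/20 = 3/4 kN
Load 2 — applied couple M₀=17 kN·m at a=10 m (b=L-a=10):
  R_A = M₀/L = 17/20 kN
  R_B = -M₀/L = -17/20 kN
Superposition: R_A = 31/10 kN, R_B = -1/10 kN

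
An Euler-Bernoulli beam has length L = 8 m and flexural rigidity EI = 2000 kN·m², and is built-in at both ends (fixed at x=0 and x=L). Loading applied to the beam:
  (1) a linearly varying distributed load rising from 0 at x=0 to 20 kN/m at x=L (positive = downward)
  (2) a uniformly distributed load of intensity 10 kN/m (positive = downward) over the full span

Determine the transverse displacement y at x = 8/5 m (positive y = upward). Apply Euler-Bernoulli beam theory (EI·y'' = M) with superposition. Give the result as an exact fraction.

Load 1 — triangular load w₀=20 kN/m (0→w₀ over full span):
  y_1 = -w₀x²(L-x)²(x+2L)/(120LEI) = -20·(8/5)²·(8-(8/5))²·((8/5)+2·8)/(120·8·2000) = -22528/1171875 m
Load 2 — uniform load w=10 kN/m over full span:
  y_2 = -wx²(L-x)²/(24EI) = -10·(8/5)²·(8-(8/5))²/(24·2000) = -1024/46875 m
Superposition: y = Σ y_i = -48128/1171875 m ≈ -0.041069 m

y(8/5) = -48128/1171875 m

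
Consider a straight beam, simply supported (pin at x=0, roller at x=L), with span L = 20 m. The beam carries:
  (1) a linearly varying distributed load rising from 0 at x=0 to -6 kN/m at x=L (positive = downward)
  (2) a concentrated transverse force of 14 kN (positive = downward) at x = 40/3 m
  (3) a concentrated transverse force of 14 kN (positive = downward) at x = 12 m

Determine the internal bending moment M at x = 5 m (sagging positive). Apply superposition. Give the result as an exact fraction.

M(5) = -509/12 kN·m

Load 1 — triangular load w₀=-6 kN/m (0→w₀ over full span):
  M_1 = w₀Lx/6 - w₀x³/(6L) = (-6)·20·5/6 - (-6)·5³/(6·20) = -375/4 kN·m
Load 2 — point force P=14 kN at a=40/3 m (b=L-a=20/3):
  M_2 = Pbx/L  [x≤a] = 14·(20/3)·5/20 = 70/3 kN·m
Load 3 — point force P=14 kN at a=12 m (b=L-a=8):
  M_3 = Pbx/L  [x≤a] = 14·8·5/20 = 28 kN·m
Superposition: M = Σ M_i = -509/12 kN·m ≈ -42.416667 kN·m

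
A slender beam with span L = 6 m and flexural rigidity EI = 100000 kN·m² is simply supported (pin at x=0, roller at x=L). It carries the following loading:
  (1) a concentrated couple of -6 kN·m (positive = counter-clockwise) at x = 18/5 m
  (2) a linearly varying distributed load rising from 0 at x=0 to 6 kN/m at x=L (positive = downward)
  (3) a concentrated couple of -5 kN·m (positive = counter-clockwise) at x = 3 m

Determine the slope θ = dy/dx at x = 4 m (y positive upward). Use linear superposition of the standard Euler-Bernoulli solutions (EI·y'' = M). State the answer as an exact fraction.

θ(4) = 2771/30000000 rad

Load 1 — applied couple M₀=-6 kN·m at a=18/5 m (b=L-a=12/5):
  θ_1 = (M₀x²/(2L)-M₀(x-a)+C₁)/EI  [x>a] with C₁=M₀(3b²-L²)/(6L)=78/25 = ((-6)·4²/(2·6)-(-6)·(4-(18/5))+(78/25))/100000 = -31/1250000 rad
Load 2 — triangular load w₀=6 kN/m (0→w₀ over full span):
  θ_2 = -w₀(7L⁴-30L²x²+15x⁴)/(360LEI) = -6·(7·6⁴-30·6²·4²+15·4⁴)/(360·6·100000) = 91/750000 rad
Load 3 — applied couple M₀=-5 kN·m at a=3 m (b=L-a=3):
  θ_3 = (M₀x²/(2L)-M₀(x-a)+C₁)/EI  [x>a] with C₁=M₀(3b²-L²)/(6L)=5/4 = ((-5)·4²/(2·6)-(-5)·(4-3)+(5/4))/100000 = -1/240000 rad
Superposition: θ = Σ θ_i = 2771/30000000 rad ≈ 0.000092 rad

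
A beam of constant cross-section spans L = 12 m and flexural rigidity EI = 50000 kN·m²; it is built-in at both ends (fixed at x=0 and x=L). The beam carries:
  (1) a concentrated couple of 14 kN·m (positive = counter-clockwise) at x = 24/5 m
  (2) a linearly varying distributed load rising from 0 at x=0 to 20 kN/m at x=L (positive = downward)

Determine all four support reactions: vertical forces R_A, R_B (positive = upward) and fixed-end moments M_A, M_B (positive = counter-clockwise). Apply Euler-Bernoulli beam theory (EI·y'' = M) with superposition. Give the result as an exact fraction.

Load 1 — applied couple M₀=14 kN·m at a=24/5 m (b=L-a=36/5):
  R_A = 6M₀ab/L³ = 6·14·(24/5)·(36/5)/12³ = 42/25 kN
  M_A = M₀b(2a-b)/L² = 14·(36/5)·(2·(24/5)-(36/5))/12² = 42/25 kN·m
  R_B = -6M₀ab/L³ = -6·14·(24/5)·(36/5)/12³ = -42/25 kN
  M_B = M₀a(2b-a)/L² = 14·(24/5)·(2·(36/5)-(24/5))/12² = 112/25 kN·m
Load 2 — triangular load w₀=20 kN/m (0→w₀ over full span):
  R_A = 3w₀L/20 = 3·20·12/20 = 36 kN
  M_A = w₀L²/30 = 20·12²/30 = 96 kN·m
  R_B = 7w₀L/20 = 7·20·12/20 = 84 kN
  M_B = -w₀L²/20 = -20·12²/20 = -144 kN·m
Superposition: R_A = 942/25 kN, M_A = 2442/25 kN·m, R_B = 2058/25 kN, M_B = -3488/25 kN·m

R_A = 942/25 kN, M_A = 2442/25 kN·m, R_B = 2058/25 kN, M_B = -3488/25 kN·m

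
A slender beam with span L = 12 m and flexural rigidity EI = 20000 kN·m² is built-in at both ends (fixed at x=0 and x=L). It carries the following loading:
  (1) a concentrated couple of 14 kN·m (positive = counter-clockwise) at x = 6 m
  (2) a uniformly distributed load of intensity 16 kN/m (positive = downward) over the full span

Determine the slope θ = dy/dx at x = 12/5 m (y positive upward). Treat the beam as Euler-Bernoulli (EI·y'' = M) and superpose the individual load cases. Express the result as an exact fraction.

θ(12/5) = -7017/625000 rad

Load 1 — applied couple M₀=14 kN·m at a=6 m (b=L-a=6):
  θ_1 = (R_Ax²/2 - M_Ax)/EI  [x≤a] with R_A=7/4, M_A=7/2 = ((7/4)·(12/5)²/2 - (7/2)·(12/5))/20000 = -21/125000 rad
Load 2 — uniform load w=16 kN/m over full span:
  θ_2 = -wx(L-x)(L-2x)/(12EI) = -16·(12/5)·(12-(12/5))·(12-2·(12/5))/(12·20000) = -864/78125 rad
Superposition: θ = Σ θ_i = -7017/625000 rad ≈ -0.011227 rad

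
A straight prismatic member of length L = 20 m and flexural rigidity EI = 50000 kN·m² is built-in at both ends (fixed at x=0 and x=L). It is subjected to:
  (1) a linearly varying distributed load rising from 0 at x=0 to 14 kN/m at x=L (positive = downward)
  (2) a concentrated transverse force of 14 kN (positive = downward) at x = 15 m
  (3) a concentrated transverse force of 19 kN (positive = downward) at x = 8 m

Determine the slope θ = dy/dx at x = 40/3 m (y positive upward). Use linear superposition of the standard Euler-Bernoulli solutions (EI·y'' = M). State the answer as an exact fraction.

Load 1 — triangular load w₀=14 kN/m (0→w₀ over full span):
  θ_1 = -w₀(2x(L-x)(L-2x)(x+2L)+x²(L-x)²)/(120LEI) = -14·(2·(40/3)·(20-(40/3))·(20-2·(40/3))·((40/3)+2·20)+(40/3)²·(20-(40/3))²)/(120·20·50000) = 196/30375 rad
Load 2 — point force P=14 kN at a=15 m (b=L-a=5):
  θ_2 = -Pb²x(2aL-(3a+b)x)/(2L³EI)  [x≤a] = -14·5²·(40/3)·(2·15·20-(3·15+5)·(40/3))/(2·20³·50000) = 7/18000 rad
Load 3 — point force P=19 kN at a=8 m (b=L-a=12):
  θ_3 = Pa²(L-x)(2bL-(3b+a)(L-x))/(2L³EI)  [x>a] = 19·8²·(20-(40/3))·(2·12·20-(3·12+8)·(20-(40/3)))/(2·20³·50000) = 266/140625 rad
Superposition: θ = Σ θ_i = 530537/60750000 rad ≈ 0.008733 rad

θ(40/3) = 530537/60750000 rad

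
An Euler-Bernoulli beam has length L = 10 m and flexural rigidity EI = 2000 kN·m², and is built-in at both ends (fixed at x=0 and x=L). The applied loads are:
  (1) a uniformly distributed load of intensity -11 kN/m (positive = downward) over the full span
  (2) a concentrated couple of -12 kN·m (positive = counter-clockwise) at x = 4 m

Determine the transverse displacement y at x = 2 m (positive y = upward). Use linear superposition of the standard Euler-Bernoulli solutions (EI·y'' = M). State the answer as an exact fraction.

Load 1 — uniform load w=-11 kN/m over full span:
  y_1 = -wx²(L-x)²/(24EI) = -(-11)·2²·(10-2)²/(24·2000) = 22/375 m
Load 2 — applied couple M₀=-12 kN·m at a=4 m (b=L-a=6):
  y_2 = (R_Ax³/6 - M_Ax²/2)/EI  [x≤a] with R_A=-216/125, M_A=-36/25 = ((-216/125)·2³/6 - (-36/25)·2²/2)/2000 = 9/31250 m
Superposition: y = Σ y_i = 5527/93750 m ≈ 0.058955 m

y(2) = 5527/93750 m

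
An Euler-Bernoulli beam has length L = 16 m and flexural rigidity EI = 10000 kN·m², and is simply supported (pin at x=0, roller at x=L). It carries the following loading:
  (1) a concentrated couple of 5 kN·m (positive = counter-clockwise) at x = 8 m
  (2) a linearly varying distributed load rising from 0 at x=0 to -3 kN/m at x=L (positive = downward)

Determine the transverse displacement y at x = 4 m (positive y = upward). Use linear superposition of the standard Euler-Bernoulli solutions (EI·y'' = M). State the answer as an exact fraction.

Load 1 — applied couple M₀=5 kN·m at a=8 m (b=L-a=8):
  y_1 = (M₀x³/(6L)+C₁x)/EI  [x≤a] with C₁=M₀(3b²-L²)/(6L)=-10/3 = (5·4³/(6·16)+(-10/3)·4)/10000 = -1/1000 m
Load 2 — triangular load w₀=-3 kN/m (0→w₀ over full span):
  y_2 = -w₀x(7L⁴-10L²x²+3x⁴)/(360LEI) = -(-3)·4·(7·16⁴-10·16²·4²+3·4⁴)/(360·16·10000) = 109/1250 m
Superposition: y = Σ y_i = 431/5000 m ≈ 0.086200 m

y(4) = 431/5000 m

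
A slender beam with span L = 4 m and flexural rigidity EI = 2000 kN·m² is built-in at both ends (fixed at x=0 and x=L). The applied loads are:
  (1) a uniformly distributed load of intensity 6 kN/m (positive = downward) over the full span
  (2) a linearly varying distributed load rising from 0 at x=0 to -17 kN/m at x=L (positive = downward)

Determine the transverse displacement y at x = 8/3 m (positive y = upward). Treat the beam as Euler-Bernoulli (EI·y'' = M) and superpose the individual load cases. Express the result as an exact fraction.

Load 1 — uniform load w=6 kN/m over full span:
  y_1 = -wx²(L-x)²/(24EI) = -6·(8/3)²·(4-(8/3))²/(24·2000) = -16/10125 m
Load 2 — triangular load w₀=-17 kN/m (0→w₀ over full span):
  y_2 = -w₀x²(L-x)²(x+2L)/(120LEI) = -(-17)·(8/3)²·(4-(8/3))²·((8/3)+2·4)/(120·4·2000) = 1088/455625 m
Superposition: y = Σ y_i = 368/455625 m ≈ 0.000808 m

y(8/3) = 368/455625 m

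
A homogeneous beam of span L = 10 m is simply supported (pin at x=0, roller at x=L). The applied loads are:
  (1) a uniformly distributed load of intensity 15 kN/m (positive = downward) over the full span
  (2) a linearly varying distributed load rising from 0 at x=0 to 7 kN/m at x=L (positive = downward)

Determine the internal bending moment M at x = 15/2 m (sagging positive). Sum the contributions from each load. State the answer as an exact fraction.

Load 1 — uniform load w=15 kN/m over full span:
  M_1 = wx(L-x)/2 = 15·(15/2)·(10-(15/2))/2 = 1125/8 kN·m
Load 2 — triangular load w₀=7 kN/m (0→w₀ over full span):
  M_2 = w₀Lx/6 - w₀x³/(6L) = 7·10·(15/2)/6 - 7·(15/2)³/(6·10) = 1225/32 kN·m
Superposition: M = Σ M_i = 5725/32 kN·m ≈ 178.906250 kN·m

M(15/2) = 5725/32 kN·m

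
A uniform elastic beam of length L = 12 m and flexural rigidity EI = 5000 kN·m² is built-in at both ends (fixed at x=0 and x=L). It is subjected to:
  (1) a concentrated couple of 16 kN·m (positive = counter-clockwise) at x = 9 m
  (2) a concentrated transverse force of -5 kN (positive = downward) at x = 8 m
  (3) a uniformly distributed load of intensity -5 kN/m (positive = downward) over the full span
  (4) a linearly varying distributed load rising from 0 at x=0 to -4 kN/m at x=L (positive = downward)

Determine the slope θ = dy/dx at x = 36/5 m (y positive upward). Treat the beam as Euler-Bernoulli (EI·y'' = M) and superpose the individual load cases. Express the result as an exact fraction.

θ(36/5) = -3464/390625 rad

Load 1 — applied couple M₀=16 kN·m at a=9 m (b=L-a=3):
  θ_1 = (R_Ax²/2 - M_Ax)/EI  [x≤a] with R_A=3/2, M_A=5 = ((3/2)·(36/5)²/2 - 5·(36/5))/5000 = 9/15625 rad
Load 2 — point force P=-5 kN at a=8 m (b=L-a=4):
  θ_2 = -Pb²x(2aL-(3a+b)x)/(2L³EI)  [x≤a] = -(-5)·4²·(36/5)·(2·8·12-(3·8+4)·(36/5))/(2·12³·5000) = -1/3125 rad
Load 3 — uniform load w=-5 kN/m over full span:
  θ_3 = -wx(L-x)(L-2x)/(12EI) = -(-5)·(36/5)·(12-(36/5))·(12-2·(36/5))/(12·5000) = -108/15625 rad
Load 4 — triangular load w₀=-4 kN/m (0→w₀ over full span):
  θ_4 = -w₀(2x(L-x)(L-2x)(x+2L)+x²(L-x)²)/(120LEI) = -(-4)·(2·(36/5)·(12-(36/5))·(12-2·(36/5))·((36/5)+2·12)+(36/5)²·(12-(36/5))²)/(120·12·5000) = -864/390625 rad
Superposition: θ = Σ θ_i = -3464/390625 rad ≈ -0.008868 rad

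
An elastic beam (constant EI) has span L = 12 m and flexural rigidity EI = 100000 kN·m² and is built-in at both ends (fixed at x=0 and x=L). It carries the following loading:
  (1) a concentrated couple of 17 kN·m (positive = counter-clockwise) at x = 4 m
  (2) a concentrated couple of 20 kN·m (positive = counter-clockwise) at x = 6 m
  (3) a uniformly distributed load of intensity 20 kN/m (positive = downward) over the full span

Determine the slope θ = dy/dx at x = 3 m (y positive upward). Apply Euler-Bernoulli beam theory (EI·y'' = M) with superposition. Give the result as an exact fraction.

θ(3) = -1061/400000 rad

Load 1 — applied couple M₀=17 kN·m at a=4 m (b=L-a=8):
  θ_1 = (R_Ax²/2 - M_Ax)/EI  [x≤a] with R_A=17/9, M_A=0 = ((17/9)·3²/2 - 0·3)/100000 = 17/200000 rad
Load 2 — applied couple M₀=20 kN·m at a=6 m (b=L-a=6):
  θ_2 = (R_Ax²/2 - M_Ax)/EI  [x≤a] with R_A=5/2, M_A=5 = ((5/2)·3²/2 - 5·3)/100000 = -3/80000 rad
Load 3 — uniform load w=20 kN/m over full span:
  θ_3 = -wx(L-x)(L-2x)/(12EI) = -20·3·(12-3)·(12-2·3)/(12·100000) = -27/10000 rad
Superposition: θ = Σ θ_i = -1061/400000 rad ≈ -0.002652 rad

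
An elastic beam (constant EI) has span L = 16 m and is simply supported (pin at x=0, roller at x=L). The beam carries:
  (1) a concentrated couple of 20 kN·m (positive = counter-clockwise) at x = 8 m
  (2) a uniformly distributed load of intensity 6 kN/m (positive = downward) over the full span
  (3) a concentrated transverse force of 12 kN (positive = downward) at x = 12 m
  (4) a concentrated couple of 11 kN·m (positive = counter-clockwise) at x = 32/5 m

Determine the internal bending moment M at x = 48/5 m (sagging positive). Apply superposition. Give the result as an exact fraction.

M(48/5) = 5018/25 kN·m

Load 1 — applied couple M₀=20 kN·m at a=8 m (b=L-a=8):
  M_1 = M₀x/L - M₀  [x>a] = 20·(48/5)/16 - 20 = -8 kN·m
Load 2 — uniform load w=6 kN/m over full span:
  M_2 = wx(L-x)/2 = 6·(48/5)·(16-(48/5))/2 = 4608/25 kN·m
Load 3 — point force P=12 kN at a=12 m (b=L-a=4):
  M_3 = Pbx/L  [x≤a] = 12·4·(48/5)/16 = 144/5 kN·m
Load 4 — applied couple M₀=11 kN·m at a=32/5 m (b=L-a=48/5):
  M_4 = M₀x/L - M₀  [x>a] = 11·(48/5)/16 - 11 = -22/5 kN·m
Superposition: M = Σ M_i = 5018/25 kN·m ≈ 200.720000 kN·m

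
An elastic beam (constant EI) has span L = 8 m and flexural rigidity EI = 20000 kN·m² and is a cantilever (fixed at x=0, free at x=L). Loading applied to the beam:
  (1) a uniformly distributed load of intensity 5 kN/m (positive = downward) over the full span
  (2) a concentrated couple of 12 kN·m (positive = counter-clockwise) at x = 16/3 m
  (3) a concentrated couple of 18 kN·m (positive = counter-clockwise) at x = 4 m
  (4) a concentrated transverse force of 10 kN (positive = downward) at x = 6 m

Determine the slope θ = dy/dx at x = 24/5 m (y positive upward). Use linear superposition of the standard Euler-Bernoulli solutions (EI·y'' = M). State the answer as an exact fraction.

θ(24/5) = -1383/62500 rad

Load 1 — uniform load w=5 kN/m over full span:
  θ_1 = -wx(x²-3Lx+3L²)/(6EI) = -5·(24/5)·((24/5)²-3·8·(24/5)+3·8²)/(6·20000) = -312/15625 rad
Load 2 — applied couple M₀=12 kN·m at a=16/3 m (b=L-a=8/3):
  θ_2 = M₀x/EI  [x≤a] = 12·(24/5)/20000 = 9/3125 rad
Load 3 — applied couple M₀=18 kN·m at a=4 m (b=L-a=4):
  θ_3 = M₀a/EI  [x>a] = 18·4/20000 = 9/2500 rad
Load 4 — point force P=10 kN at a=6 m (b=L-a=2):
  θ_4 = -Px(2a-x)/(2EI)  [x≤a] = -10·(24/5)·(2·6-(24/5))/(2·20000) = -27/3125 rad
Superposition: θ = Σ θ_i = -1383/62500 rad ≈ -0.022128 rad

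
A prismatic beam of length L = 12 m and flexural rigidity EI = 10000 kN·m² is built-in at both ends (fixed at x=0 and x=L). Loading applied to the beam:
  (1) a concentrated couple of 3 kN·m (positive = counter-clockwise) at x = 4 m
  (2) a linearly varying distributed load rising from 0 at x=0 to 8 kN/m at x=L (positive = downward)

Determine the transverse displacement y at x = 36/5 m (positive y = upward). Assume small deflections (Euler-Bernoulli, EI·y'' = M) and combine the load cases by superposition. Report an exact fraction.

Load 1 — applied couple M₀=3 kN·m at a=4 m (b=L-a=8):
  y_1 = (R_Ax³/6 - M_Ax²/2 - M₀(x-a)²/2)/EI  [x>a] with R_A=1/3, M_A=0 = ((1/3)·(36/5)³/6 - 0·(36/5)²/2 - 3·((36/5)-4)²/2)/10000 = 42/78125 m
Load 2 — triangular load w₀=8 kN/m (0→w₀ over full span):
  y_2 = -w₀x²(L-x)²(x+2L)/(120LEI) = -8·(36/5)²·(12-(36/5))²·((36/5)+2·12)/(120·12·10000) = -202176/9765625 m
Superposition: y = Σ y_i = -196926/9765625 m ≈ -0.020165 m

y(36/5) = -196926/9765625 m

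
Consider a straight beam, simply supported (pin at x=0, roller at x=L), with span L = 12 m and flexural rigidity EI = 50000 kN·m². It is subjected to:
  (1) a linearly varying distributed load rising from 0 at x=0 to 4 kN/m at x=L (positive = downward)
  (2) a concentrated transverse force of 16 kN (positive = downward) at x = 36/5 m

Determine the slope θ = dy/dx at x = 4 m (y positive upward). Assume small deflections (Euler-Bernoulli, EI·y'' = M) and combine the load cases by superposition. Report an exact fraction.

Load 1 — triangular load w₀=4 kN/m (0→w₀ over full span):
  θ_1 = -w₀(7L⁴-30L²x²+15x⁴)/(360LEI) = -4·(7·12⁴-30·12²·4²+15·4⁴)/(360·12·50000) = -208/140625 rad
Load 2 — point force P=16 kN at a=36/5 m (b=L-a=24/5):
  θ_2 = -Pb(L²-b²-3x²)/(6LEI)  [x≤a] = -16·(24/5)·(12²-(24/5)²-3·4²)/(6·12·50000) = -608/390625 rad
Superposition: θ = Σ θ_i = -10672/3515625 rad ≈ -0.003036 rad

θ(4) = -10672/3515625 rad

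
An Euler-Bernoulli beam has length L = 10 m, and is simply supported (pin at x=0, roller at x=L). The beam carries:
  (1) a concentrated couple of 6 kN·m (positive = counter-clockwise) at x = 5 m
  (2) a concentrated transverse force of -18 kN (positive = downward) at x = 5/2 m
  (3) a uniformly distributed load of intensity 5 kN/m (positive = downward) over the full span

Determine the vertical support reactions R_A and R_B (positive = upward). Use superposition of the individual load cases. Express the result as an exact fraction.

R_A = 121/10 kN, R_B = 199/10 kN

Load 1 — applied couple M₀=6 kN·m at a=5 m (b=L-a=5):
  R_A = M₀/L = 6/10 = 3/5 kN
  R_B = -M₀/L = -6/10 = -3/5 kN
Load 2 — point force P=-18 kN at a=5/2 m (b=L-a=15/2):
  R_A = Pb/L = (-18)·(15/2)/10 = -27/2 kN
  R_B = Pa/L = (-18)·(5/2)/10 = -9/2 kN
Load 3 — uniform load w=5 kN/m over full span:
  R_A = wL/2 = 5·10/2 = 25 kN
  R_B = wL/2 = 5·10/2 = 25 kN
Superposition: R_A = 121/10 kN, R_B = 199/10 kN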